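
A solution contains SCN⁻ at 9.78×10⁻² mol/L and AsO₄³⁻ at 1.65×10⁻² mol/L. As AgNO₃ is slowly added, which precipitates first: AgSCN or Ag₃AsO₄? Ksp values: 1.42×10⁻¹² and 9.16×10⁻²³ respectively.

AgSCN

A salt starts to precipitate once the ion product Q reaches its Ksp.
For AgSCN: [Ag⁺] = (Ksp/[SCN⁻]) = 1.45×10⁻¹¹ mol/L
For Ag₃AsO₄: [Ag⁺] = (Ksp/[AsO₄³⁻])^(1/3) = 1.77×10⁻⁷ mol/L
The smaller threshold [Ag⁺] is reached first, so AgSCN precipitates first.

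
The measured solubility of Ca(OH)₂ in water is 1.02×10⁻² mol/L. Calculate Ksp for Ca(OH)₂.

Ca(OH)₂(s) ⇌ Ca²⁺(aq) + 2 OH⁻(aq)
For each mole of Ca(OH)₂ that dissolves per liter, [Ca²⁺] = s and [OH⁻] = 2s; let s denote this solubility.
Ksp = [Ca²⁺][OH⁻]^2 = s · (2s)^2 = 4s^3
Ksp = 4 × (1.02×10⁻²)^3 = 4.24×10⁻⁶

Ksp = 4.24×10⁻⁶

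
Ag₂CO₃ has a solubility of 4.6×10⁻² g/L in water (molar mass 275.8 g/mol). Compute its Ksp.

s = (4.6×10⁻² g L⁻¹)/(275.8 g mol⁻¹) = 1.668×10⁻⁴ M
Ag₂CO₃(s) ⇌ 2 Ag⁺(aq) + CO₃²⁻(aq)
Let s be the molar solubility. Then [Ag⁺] = 2s and [CO₃²⁻] = s.
Ksp = [Ag⁺]^2[CO₃²⁻] = (2s)^2 · s = 4s^3
Ksp = 4 × (1.668×10⁻⁴)^3 = 1.9×10⁻¹¹

Ksp = 1.9×10⁻¹¹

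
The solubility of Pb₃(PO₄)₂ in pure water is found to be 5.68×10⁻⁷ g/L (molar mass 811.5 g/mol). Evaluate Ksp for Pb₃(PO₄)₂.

Ksp = 1.81×10⁻⁴⁴

Convert to molarity: s = 5.68×10⁻⁷ / 811.5 = 6.9994×10⁻¹⁰ mol/L
Pb₃(PO₄)₂(s) ⇌ 3 Pb²⁺(aq) + 2 PO₄³⁻(aq)
For each mole of Pb₃(PO₄)₂ that dissolves per liter, [Pb²⁺] = 3s and [PO₄³⁻] = 2s; let s denote this solubility.
Ksp = [Pb²⁺]^3[PO₄³⁻]^2 = (3s)^3 · (2s)^2 = 108s^5
Ksp = 108 × (6.9994×10⁻¹⁰)^5 = 1.81×10⁻⁴⁴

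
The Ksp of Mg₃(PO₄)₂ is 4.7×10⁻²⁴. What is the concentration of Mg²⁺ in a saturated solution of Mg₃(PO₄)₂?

2.5×10⁻⁵ M

Mg₃(PO₄)₂(s) ⇌ 3 Mg²⁺(aq) + 2 PO₄³⁻(aq)
If s mol/L of Mg₃(PO₄)₂ dissolves, [Mg²⁺] = 3s and [PO₄³⁻] = 2s.
Ksp = [Mg²⁺]^3[PO₄³⁻]^2 = (3s)^3 · (2s)^2 = 108s^5 = 4.7×10⁻²⁴
s = 8.5×10⁻⁶ mol/L
[Mg²⁺] = 3s = 2.5×10⁻⁵ mol/L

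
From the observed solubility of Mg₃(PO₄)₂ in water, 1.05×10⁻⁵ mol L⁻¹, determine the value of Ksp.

Ksp = 1.38×10⁻²³

Mg₃(PO₄)₂(s) ⇌ 3 Mg²⁺(aq) + 2 PO₄³⁻(aq)
With molar solubility s: [Mg²⁺] = 3s, [PO₄³⁻] = 2s.
Ksp = [Mg²⁺]^3[PO₄³⁻]^2 = (3s)^3 · (2s)^2 = 108s^5
Ksp = 108 × (1.05×10⁻⁵)^5 = 1.38×10⁻²³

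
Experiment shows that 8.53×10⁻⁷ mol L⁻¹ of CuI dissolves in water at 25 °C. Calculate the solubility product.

CuI(s) ⇌ Cu⁺(aq) + I⁻(aq)
With molar solubility s: [Cu⁺] = s, [I⁻] = s.
Ksp = [Cu⁺][I⁻] = s · s = s^2
Ksp = (8.53×10⁻⁷)^2 = 7.28×10⁻¹³

Ksp = 7.28×10⁻¹³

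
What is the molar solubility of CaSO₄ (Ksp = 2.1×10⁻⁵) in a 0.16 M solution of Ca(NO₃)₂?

1.3×10⁻⁴ M

CaSO₄(s) ⇌ Ca²⁺(aq) + SO₄²⁻(aq)
The solution already contains Ca²⁺ at 0.16 M. Let s be the molar solubility of CaSO₄.
[Ca²⁺] ≈ 0.16 M (common ion dominates); [SO₄²⁻] = s.
Ksp = [Ca²⁺][SO₄²⁻] = (0.16)s
s = 2.1×10⁻⁵ / (0.16) = 1.3×10⁻⁴
s = 1.3×10⁻⁴ M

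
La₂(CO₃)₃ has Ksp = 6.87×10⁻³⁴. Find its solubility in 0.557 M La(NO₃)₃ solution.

La₂(CO₃)₃(s) ⇌ 2 La³⁺(aq) + 3 CO₃²⁻(aq)
La³⁺ is already present at 0.557 M. If s mol/L of La₂(CO₃)₃ dissolves, [CO₃²⁻] = 3s while [La³⁺] ≈ 0.557 M.
Ksp = [La³⁺]^2[CO₃²⁻]^3 = (0.557)^2(3s)^3
(3s)^3 = 6.87×10⁻³⁴ / (0.557)^2 = 2.21×10⁻³³
s = 4.34×10⁻¹² M

4.34×10⁻¹² M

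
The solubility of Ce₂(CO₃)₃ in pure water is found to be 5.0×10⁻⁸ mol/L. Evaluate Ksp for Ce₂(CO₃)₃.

Ksp = 3.4×10⁻³⁵

Ce₂(CO₃)₃(s) ⇌ 2 Ce³⁺(aq) + 3 CO₃²⁻(aq)
If s mol/L of Ce₂(CO₃)₃ dissolves, [Ce³⁺] = 2s and [CO₃²⁻] = 3s.
Ksp = [Ce³⁺]^2[CO₃²⁻]^3 = (2s)^2 · (3s)^3 = 108s^5
Ksp = 108 × (5.0×10⁻⁸)^5 = 3.4×10⁻³⁵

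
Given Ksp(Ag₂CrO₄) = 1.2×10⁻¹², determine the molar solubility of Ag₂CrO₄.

Ag₂CrO₄(s) ⇌ 2 Ag⁺(aq) + CrO₄²⁻(aq)
Call the molar solubility s, so that [Ag⁺] = 2s and [CrO₄²⁻] = s.
Ksp = [Ag⁺]^2[CrO₄²⁻] = (2s)^2 · s = 4s^3
4s^3 = 1.2×10⁻¹²  ⇒  s^3 = 3.0×10⁻¹³
s = 6.7×10⁻⁵ mol/L

6.7×10⁻⁵ M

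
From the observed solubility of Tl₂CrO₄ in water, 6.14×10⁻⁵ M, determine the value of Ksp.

Ksp = 9.26×10⁻¹³

Tl₂CrO₄(s) ⇌ 2 Tl⁺(aq) + CrO₄²⁻(aq)
Call the molar solubility s, so that [Tl⁺] = 2s and [CrO₄²⁻] = s.
Ksp = [Tl⁺]^2[CrO₄²⁻] = (2s)^2 · s = 4s^3
Ksp = 4 × (6.14×10⁻⁵)^3 = 9.26×10⁻¹³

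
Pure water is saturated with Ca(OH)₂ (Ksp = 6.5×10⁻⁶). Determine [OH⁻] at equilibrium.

2.4×10⁻² M

Ca(OH)₂(s) ⇌ Ca²⁺(aq) + 2 OH⁻(aq)
Let s be the molar solubility. Then [Ca²⁺] = s and [OH⁻] = 2s.
Ksp = [Ca²⁺][OH⁻]^2 = s · (2s)^2 = 4s^3 = 6.5×10⁻⁶
s = 1.2×10⁻² mol/L
[OH⁻] = 2s = 2.4×10⁻² mol/L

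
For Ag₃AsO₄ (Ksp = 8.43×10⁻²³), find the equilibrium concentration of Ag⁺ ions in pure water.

3.99×10⁻⁶ M

Ag₃AsO₄(s) ⇌ 3 Ag⁺(aq) + AsO₄³⁻(aq)
For each mole of Ag₃AsO₄ that dissolves per liter, [Ag⁺] = 3s and [AsO₄³⁻] = s; let s denote this solubility.
Ksp = [Ag⁺]^3[AsO₄³⁻] = (3s)^3 · s = 27s^4 = 8.43×10⁻²³
s = 1.33×10⁻⁶ M
[Ag⁺] = 3s = 3.99×10⁻⁶ M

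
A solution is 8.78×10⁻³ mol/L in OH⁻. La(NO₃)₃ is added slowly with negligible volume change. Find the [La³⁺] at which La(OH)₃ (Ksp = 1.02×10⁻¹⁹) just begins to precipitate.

1.51×10⁻¹³ M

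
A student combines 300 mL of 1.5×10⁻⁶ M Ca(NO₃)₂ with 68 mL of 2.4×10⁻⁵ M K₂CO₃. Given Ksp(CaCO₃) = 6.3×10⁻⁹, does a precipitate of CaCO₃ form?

No

Total volume after mixing = 300 + 68 = 368 mL.
[Ca²⁺] = (1.5×10⁻⁶)(300)/368 = 1.2×10⁻⁶ M
[CO₃²⁻] = (2.4×10⁻⁵)(68)/368 = 4.4×10⁻⁶ M
Q = [Ca²⁺][CO₃²⁻] = 5.4×10⁻¹²
Q < Ksp (5.4×10⁻¹² vs 6.3×10⁻⁹); the solution remains unsaturated and no precipitate forms.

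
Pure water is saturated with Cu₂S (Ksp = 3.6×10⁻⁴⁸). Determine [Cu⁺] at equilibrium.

Cu₂S(s) ⇌ 2 Cu⁺(aq) + S²⁻(aq)
If s mol/L of Cu₂S dissolves, [Cu⁺] = 2s and [S²⁻] = s.
Ksp = [Cu⁺]^2[S²⁻] = (2s)^2 · s = 4s^3 = 3.6×10⁻⁴⁸
s = 9.7×10⁻¹⁷ mol L⁻¹
[Cu⁺] = 2s = 1.9×10⁻¹⁶ mol L⁻¹

1.9×10⁻¹⁶ M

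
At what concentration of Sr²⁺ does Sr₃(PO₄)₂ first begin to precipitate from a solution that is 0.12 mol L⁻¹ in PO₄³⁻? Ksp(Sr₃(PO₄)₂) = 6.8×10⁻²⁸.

3.6×10⁻⁹ M

Each salt precipitates once Q = Ksp for that salt.
Sr₃(PO₄)₂(s) ⇌ 3 Sr²⁺(aq) + 2 PO₄³⁻(aq)
Ksp = [Sr²⁺]^3[PO₄³⁻]^2 = [Sr²⁺]^3(0.12)^2
[Sr²⁺]^3 = 6.8×10⁻²⁸ / (0.12)^2 = 4.7×10⁻²⁶
[Sr²⁺] = 3.6×10⁻⁹ mol L⁻¹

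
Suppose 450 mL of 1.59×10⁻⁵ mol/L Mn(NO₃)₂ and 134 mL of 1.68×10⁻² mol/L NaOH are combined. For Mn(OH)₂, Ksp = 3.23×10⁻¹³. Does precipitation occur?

Yes

After mixing, V = 450 mL + 134 mL = 584 mL.
[Mn²⁺] = (1.59×10⁻⁵)(450)/584 = 1.23×10⁻⁵ mol/L
[OH⁻] = (1.68×10⁻²)(134)/584 = 3.85×10⁻³ mol/L
Q = [Mn²⁺][OH⁻]^2 = 1.82×10⁻¹⁰
Because Q > Ksp (1.82×10⁻¹⁰ vs 3.23×10⁻¹³), a precipitate of Mn(OH)₂ forms.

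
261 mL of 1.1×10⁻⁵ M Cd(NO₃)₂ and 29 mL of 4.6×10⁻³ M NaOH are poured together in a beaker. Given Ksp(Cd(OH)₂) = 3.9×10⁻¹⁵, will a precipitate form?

Yes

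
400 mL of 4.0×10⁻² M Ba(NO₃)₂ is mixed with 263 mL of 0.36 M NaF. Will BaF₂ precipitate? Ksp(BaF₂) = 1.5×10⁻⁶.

Yes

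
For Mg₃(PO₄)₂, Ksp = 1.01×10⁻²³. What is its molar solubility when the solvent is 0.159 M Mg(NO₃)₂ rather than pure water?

2.51×10⁻¹¹ M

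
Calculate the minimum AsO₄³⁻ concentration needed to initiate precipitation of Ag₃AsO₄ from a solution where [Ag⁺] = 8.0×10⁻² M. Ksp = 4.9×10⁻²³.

Each salt precipitates once Q = Ksp for that salt.
Ag₃AsO₄(s) ⇌ 3 Ag⁺(aq) + AsO₄³⁻(aq)
Ksp = [Ag⁺]^3[AsO₄³⁻] = [AsO₄³⁻](8.0×10⁻²)^3
[AsO₄³⁻] = 4.9×10⁻²³ / (8.0×10⁻²)^3 = 9.6×10⁻²⁰
[AsO₄³⁻] = 9.6×10⁻²⁰ M

9.6×10⁻²⁰ M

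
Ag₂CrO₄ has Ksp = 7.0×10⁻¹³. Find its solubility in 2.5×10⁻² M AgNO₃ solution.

1.1×10⁻⁹ M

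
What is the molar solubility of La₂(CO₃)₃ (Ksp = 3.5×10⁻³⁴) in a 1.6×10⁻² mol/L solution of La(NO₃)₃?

La₂(CO₃)₃(s) ⇌ 2 La³⁺(aq) + 3 CO₃²⁻(aq)
The solution already contains La³⁺ at 1.6×10⁻² mol/L. Let s be the molar solubility of La₂(CO₃)₃.
[La³⁺] ≈ 1.6×10⁻² mol/L (common ion dominates); [CO₃²⁻] = 3s.
Ksp = [La³⁺]^2[CO₃²⁻]^3 = (1.6×10⁻²)^2(3s)^3
(3s)^3 = 3.5×10⁻³⁴ / (1.6×10⁻²)^2 = 1.4×10⁻³⁰
s = 3.7×10⁻¹¹ mol/L

3.7×10⁻¹¹ M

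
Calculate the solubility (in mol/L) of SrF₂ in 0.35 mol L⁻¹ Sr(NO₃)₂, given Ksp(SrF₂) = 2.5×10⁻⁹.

4.2×10⁻⁵ M

SrF₂(s) ⇌ Sr²⁺(aq) + 2 F⁻(aq)
The solution already contains Sr²⁺ at 0.35 mol L⁻¹. Let s be the molar solubility of SrF₂.
[Sr²⁺] ≈ 0.35 mol L⁻¹ (common ion dominates); [F⁻] = 2s.
Ksp = [Sr²⁺][F⁻]^2 = (0.35)(2s)^2
(2s)^2 = 2.5×10⁻⁹ / (0.35) = 7.1×10⁻⁹
s = 4.2×10⁻⁵ mol L⁻¹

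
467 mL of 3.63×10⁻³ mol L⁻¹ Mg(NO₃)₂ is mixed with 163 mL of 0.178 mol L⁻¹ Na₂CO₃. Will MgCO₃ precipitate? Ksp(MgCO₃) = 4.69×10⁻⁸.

After mixing, V = 467 mL + 163 mL = 630 mL.
[Mg²⁺] = (3.63×10⁻³)(467)/630 = 2.69×10⁻³ mol L⁻¹
[CO₃²⁻] = (0.178)(163)/630 = 4.61×10⁻² mol L⁻¹
Q = [Mg²⁺][CO₃²⁻] = 1.24×10⁻⁴
Q = 1.24×10⁻⁴ > Ksp = 4.69×10⁻⁸, so the solution is supersaturated and MgCO₃ precipitates.

Yes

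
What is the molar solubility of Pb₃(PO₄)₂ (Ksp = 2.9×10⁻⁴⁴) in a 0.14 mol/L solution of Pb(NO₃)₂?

Pb₃(PO₄)₂(s) ⇌ 3 Pb²⁺(aq) + 2 PO₄³⁻(aq)
Let s be the solubility of Pb₃(PO₄)₂ here. The common ion gives [Pb²⁺] ≈ 0.14 mol/L, and [PO₄³⁻] = 2s.
Ksp = [Pb²⁺]^3[PO₄³⁻]^2 = (0.14)^3(2s)^2
(2s)^2 = 2.9×10⁻⁴⁴ / (0.14)^3 = 1.1×10⁻⁴¹
s = 1.6×10⁻²¹ mol/L

1.6×10⁻²¹ M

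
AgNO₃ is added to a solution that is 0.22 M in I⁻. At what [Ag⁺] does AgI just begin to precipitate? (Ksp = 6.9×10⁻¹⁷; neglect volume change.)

Precipitation begins when Q = Ksp.
AgI(s) ⇌ Ag⁺(aq) + I⁻(aq)
Ksp = [Ag⁺][I⁻] = [Ag⁺](0.22)
[Ag⁺] = 6.9×10⁻¹⁷ / (0.22) = 3.1×10⁻¹⁶
[Ag⁺] = 3.1×10⁻¹⁶ M

3.1×10⁻¹⁶ M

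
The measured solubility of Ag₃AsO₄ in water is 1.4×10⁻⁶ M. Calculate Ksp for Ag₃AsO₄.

Ag₃AsO₄(s) ⇌ 3 Ag⁺(aq) + AsO₄³⁻(aq)
With molar solubility s: [Ag⁺] = 3s, [AsO₄³⁻] = s.
Ksp = [Ag⁺]^3[AsO₄³⁻] = (3s)^3 · s = 27s^4
Ksp = 27 × (1.4×10⁻⁶)^4 = 1.0×10⁻²²

Ksp = 1.0×10⁻²²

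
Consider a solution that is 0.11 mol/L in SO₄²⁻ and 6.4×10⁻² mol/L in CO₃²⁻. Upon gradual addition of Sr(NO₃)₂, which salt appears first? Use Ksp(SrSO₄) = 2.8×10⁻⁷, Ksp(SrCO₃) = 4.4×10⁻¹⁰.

The threshold for precipitation is Q = Ksp.
For SrSO₄: [Sr²⁺] = (Ksp/[SO₄²⁻]) = 2.5×10⁻⁶ mol/L
For SrCO₃: [Sr²⁺] = (Ksp/[CO₃²⁻]) = 6.9×10⁻⁹ mol/L
The smaller threshold [Sr²⁺] is reached first, so SrCO₃ precipitates first.

SrCO₃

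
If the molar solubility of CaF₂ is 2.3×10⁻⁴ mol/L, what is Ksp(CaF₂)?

CaF₂(s) ⇌ Ca²⁺(aq) + 2 F⁻(aq)
If s mol/L of CaF₂ dissolves, [Ca²⁺] = s and [F⁻] = 2s.
Ksp = [Ca²⁺][F⁻]^2 = s · (2s)^2 = 4s^3
Ksp = 4 × (2.3×10⁻⁴)^3 = 4.9×10⁻¹¹

Ksp = 4.9×10⁻¹¹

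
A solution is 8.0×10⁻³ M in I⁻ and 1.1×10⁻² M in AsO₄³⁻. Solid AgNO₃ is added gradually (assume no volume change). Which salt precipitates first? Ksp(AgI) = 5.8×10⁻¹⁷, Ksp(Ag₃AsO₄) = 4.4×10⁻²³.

AgI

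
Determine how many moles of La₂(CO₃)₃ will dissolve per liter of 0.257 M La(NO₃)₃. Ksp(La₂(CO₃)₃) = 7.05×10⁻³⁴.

7.34×10⁻¹² M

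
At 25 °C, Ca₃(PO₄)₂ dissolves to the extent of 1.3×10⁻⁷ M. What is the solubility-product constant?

Ksp = 4.0×10⁻³³

Ca₃(PO₄)₂(s) ⇌ 3 Ca²⁺(aq) + 2 PO₄³⁻(aq)
Call the molar solubility s, so that [Ca²⁺] = 3s and [PO₄³⁻] = 2s.
Ksp = [Ca²⁺]^3[PO₄³⁻]^2 = (3s)^3 · (2s)^2 = 108s^5
Ksp = 108 × (1.3×10⁻⁷)^5 = 4.0×10⁻³³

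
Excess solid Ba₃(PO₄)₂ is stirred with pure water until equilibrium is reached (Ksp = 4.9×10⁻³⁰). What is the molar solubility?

5.4×10⁻⁷ M

Ba₃(PO₄)₂(s) ⇌ 3 Ba²⁺(aq) + 2 PO₄³⁻(aq)
For each mole of Ba₃(PO₄)₂ that dissolves per liter, [Ba²⁺] = 3s and [PO₄³⁻] = 2s; let s denote this solubility.
Ksp = [Ba²⁺]^3[PO₄³⁻]^2 = (3s)^3 · (2s)^2 = 108s^5
108s^5 = 4.9×10⁻³⁰  ⇒  s^5 = 4.5×10⁻³²
s = 5.4×10⁻⁷ mol L⁻¹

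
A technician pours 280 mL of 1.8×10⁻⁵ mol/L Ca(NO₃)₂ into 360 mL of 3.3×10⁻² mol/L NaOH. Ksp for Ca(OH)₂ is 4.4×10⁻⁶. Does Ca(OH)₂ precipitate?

Total volume after mixing = 280 + 360 = 640 mL.
[Ca²⁺] = (1.8×10⁻⁵)(280)/640 = 7.9×10⁻⁶ mol/L
[OH⁻] = (3.3×10⁻²)(360)/640 = 1.9×10⁻² mol/L
Q = [Ca²⁺][OH⁻]^2 = 2.7×10⁻⁹
Q = 2.7×10⁻⁹ < Ksp = 4.4×10⁻⁶, so the solution is unsaturated and no precipitate forms.

No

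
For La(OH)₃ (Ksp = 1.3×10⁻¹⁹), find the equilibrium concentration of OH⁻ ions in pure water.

2.5×10⁻⁵ M

La(OH)₃(s) ⇌ La³⁺(aq) + 3 OH⁻(aq)
If s mol/L of La(OH)₃ dissolves, [La³⁺] = s and [OH⁻] = 3s.
Ksp = [La³⁺][OH⁻]^3 = s · (3s)^3 = 27s^4 = 1.3×10⁻¹⁹
s = 8.3×10⁻⁶ M
[OH⁻] = 3s = 2.5×10⁻⁵ M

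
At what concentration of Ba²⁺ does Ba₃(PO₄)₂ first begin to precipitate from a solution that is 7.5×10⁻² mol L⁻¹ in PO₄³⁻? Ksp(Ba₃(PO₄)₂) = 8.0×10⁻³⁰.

1.1×10⁻⁹ M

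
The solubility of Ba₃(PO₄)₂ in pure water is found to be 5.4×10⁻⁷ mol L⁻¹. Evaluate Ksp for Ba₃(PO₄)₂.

Ksp = 5.0×10⁻³⁰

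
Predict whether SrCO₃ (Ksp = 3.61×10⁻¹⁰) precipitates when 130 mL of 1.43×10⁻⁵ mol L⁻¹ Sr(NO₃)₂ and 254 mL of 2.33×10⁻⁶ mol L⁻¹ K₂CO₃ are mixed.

The combined volume is 384 mL.
[Sr²⁺] = (1.43×10⁻⁵)(130)/384 = 4.84×10⁻⁶ mol L⁻¹
[CO₃²⁻] = (2.33×10⁻⁶)(254)/384 = 1.54×10⁻⁶ mol L⁻¹
Q = [Sr²⁺][CO₃²⁻] = 7.46×10⁻¹²
Since Q (7.46×10⁻¹²) is less than Ksp (3.61×10⁻¹⁰), no SrCO₃ precipitates.

No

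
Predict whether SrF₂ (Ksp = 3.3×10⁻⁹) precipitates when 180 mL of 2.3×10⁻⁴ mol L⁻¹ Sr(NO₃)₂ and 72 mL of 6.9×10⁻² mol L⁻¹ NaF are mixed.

Yes

After mixing, V = 180 mL + 72 mL = 252 mL.
[Sr²⁺] = (2.3×10⁻⁴)(180)/252 = 1.6×10⁻⁴ mol L⁻¹
[F⁻] = (6.9×10⁻²)(72)/252 = 2.0×10⁻² mol L⁻¹
Q = [Sr²⁺][F⁻]^2 = 6.4×10⁻⁸
Since Q (6.4×10⁻⁸) exceeds Ksp (3.3×10⁻⁹), SrF₂ will precipitate.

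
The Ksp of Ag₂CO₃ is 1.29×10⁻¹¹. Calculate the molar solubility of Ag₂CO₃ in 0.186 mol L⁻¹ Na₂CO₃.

4.16×10⁻⁶ M

Ag₂CO₃(s) ⇌ 2 Ag⁺(aq) + CO₃²⁻(aq)
With CO₃²⁻ already at 0.186 mol L⁻¹ and s small, take [CO₃²⁻] ≈ 0.186 mol L⁻¹ and [Ag⁺] = 2s.
Ksp = [Ag⁺]^2[CO₃²⁻] = (2s)^2(0.186)
(2s)^2 = 1.29×10⁻¹¹ / (0.186) = 6.94×10⁻¹¹
s = 4.16×10⁻⁶ mol L⁻¹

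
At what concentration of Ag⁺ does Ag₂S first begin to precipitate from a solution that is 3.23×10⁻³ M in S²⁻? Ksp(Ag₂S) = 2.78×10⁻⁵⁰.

Precipitation of each salt begins when its ion product equals Ksp.
Ag₂S(s) ⇌ 2 Ag⁺(aq) + S²⁻(aq)
Ksp = [Ag⁺]^2[S²⁻] = [Ag⁺]^2(3.23×10⁻³)
[Ag⁺]^2 = 2.78×10⁻⁵⁰ / (3.23×10⁻³) = 8.61×10⁻⁴⁸
[Ag⁺] = 2.93×10⁻²⁴ M

2.93×10⁻²⁴ M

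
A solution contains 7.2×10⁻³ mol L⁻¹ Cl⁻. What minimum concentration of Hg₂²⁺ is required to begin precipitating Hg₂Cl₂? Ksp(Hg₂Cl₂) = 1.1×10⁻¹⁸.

2.1×10⁻¹⁴ M

The threshold for precipitation is Q = Ksp.
Hg₂Cl₂(s) ⇌ Hg₂²⁺(aq) + 2 Cl⁻(aq)
Ksp = [Hg₂²⁺][Cl⁻]^2 = [Hg₂²⁺](7.2×10⁻³)^2
[Hg₂²⁺] = 1.1×10⁻¹⁸ / (7.2×10⁻³)^2 = 2.1×10⁻¹⁴
[Hg₂²⁺] = 2.1×10⁻¹⁴ mol L⁻¹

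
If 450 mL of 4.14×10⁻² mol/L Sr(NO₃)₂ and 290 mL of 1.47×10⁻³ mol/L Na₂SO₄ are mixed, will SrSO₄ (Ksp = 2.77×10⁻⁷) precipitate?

Total volume after mixing = 450 + 290 = 740 mL.
[Sr²⁺] = (4.14×10⁻²)(450)/740 = 2.52×10⁻² mol/L
[SO₄²⁻] = (1.47×10⁻³)(290)/740 = 5.76×10⁻⁴ mol/L
Q = [Sr²⁺][SO₄²⁻] = 1.45×10⁻⁵
Since Q (1.45×10⁻⁵) exceeds Ksp (2.77×10⁻⁷), SrSO₄ will precipitate.

Yes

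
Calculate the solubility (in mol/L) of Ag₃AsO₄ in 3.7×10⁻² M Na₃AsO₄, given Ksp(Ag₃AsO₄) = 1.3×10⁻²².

Ag₃AsO₄(s) ⇌ 3 Ag⁺(aq) + AsO₄³⁻(aq)
Let s be the solubility of Ag₃AsO₄ here. The common ion gives [AsO₄³⁻] ≈ 3.7×10⁻² M, and [Ag⁺] = 3s.
Ksp = [Ag⁺]^3[AsO₄³⁻] = (3s)^3(3.7×10⁻²)
(3s)^3 = 1.3×10⁻²² / (3.7×10⁻²) = 3.5×10⁻²¹
s = 5.1×10⁻⁸ M

5.1×10⁻⁸ M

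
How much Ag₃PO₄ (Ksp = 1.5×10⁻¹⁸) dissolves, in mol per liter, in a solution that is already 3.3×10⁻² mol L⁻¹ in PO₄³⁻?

1.2×10⁻⁶ M

Ag₃PO₄(s) ⇌ 3 Ag⁺(aq) + PO₄³⁻(aq)
With PO₄³⁻ already at 3.3×10⁻² mol L⁻¹ and s small, take [PO₄³⁻] ≈ 3.3×10⁻² mol L⁻¹ and [Ag⁺] = 3s.
Ksp = [Ag⁺]^3[PO₄³⁻] = (3s)^3(3.3×10⁻²)
(3s)^3 = 1.5×10⁻¹⁸ / (3.3×10⁻²) = 4.5×10⁻¹⁷
s = 1.2×10⁻⁶ mol L⁻¹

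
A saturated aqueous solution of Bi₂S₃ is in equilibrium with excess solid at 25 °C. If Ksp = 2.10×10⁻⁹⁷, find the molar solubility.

Bi₂S₃(s) ⇌ 2 Bi³⁺(aq) + 3 S²⁻(aq)
Call the molar solubility s, so that [Bi³⁺] = 2s and [S²⁻] = 3s.
Ksp = [Bi³⁺]^2[S²⁻]^3 = (2s)^2 · (3s)^3 = 108s^5
108s^5 = 2.10×10⁻⁹⁷  ⇒  s^5 = 1.94×10⁻⁹⁹
s = 1.81×10⁻²⁰ M

1.81×10⁻²⁰ M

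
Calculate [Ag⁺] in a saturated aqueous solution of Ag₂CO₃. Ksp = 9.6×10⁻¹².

Ag₂CO₃(s) ⇌ 2 Ag⁺(aq) + CO₃²⁻(aq)
Let s be the molar solubility. Then [Ag⁺] = 2s and [CO₃²⁻] = s.
Ksp = [Ag⁺]^2[CO₃²⁻] = (2s)^2 · s = 4s^3 = 9.6×10⁻¹²
s = 1.3×10⁻⁴ M
[Ag⁺] = 2s = 2.7×10⁻⁴ M

2.7×10⁻⁴ M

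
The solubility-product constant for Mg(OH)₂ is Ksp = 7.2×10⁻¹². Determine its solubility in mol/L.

1.2×10⁻⁴ M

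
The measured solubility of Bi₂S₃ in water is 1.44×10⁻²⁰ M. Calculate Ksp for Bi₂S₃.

Bi₂S₃(s) ⇌ 2 Bi³⁺(aq) + 3 S²⁻(aq)
Let s be the molar solubility. Then [Bi³⁺] = 2s and [S²⁻] = 3s.
Ksp = [Bi³⁺]^2[S²⁻]^3 = (2s)^2 · (3s)^3 = 108s^5
Ksp = 108 × (1.44×10⁻²⁰)^5 = 6.69×10⁻⁹⁸

Ksp = 6.69×10⁻⁹⁸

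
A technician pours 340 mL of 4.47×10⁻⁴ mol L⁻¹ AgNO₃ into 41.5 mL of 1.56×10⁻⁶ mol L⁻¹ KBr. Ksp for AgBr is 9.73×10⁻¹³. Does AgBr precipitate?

Yes

The combined volume is 381.5 mL.
[Ag⁺] = (4.47×10⁻⁴)(340)/381.5 = 3.98×10⁻⁴ mol L⁻¹
[Br⁻] = (1.56×10⁻⁶)(41.5)/381.5 = 1.70×10⁻⁷ mol L⁻¹
Q = [Ag⁺][Br⁻] = 6.76×10⁻¹¹
Since Q (6.76×10⁻¹¹) exceeds Ksp (9.73×10⁻¹³), AgBr will precipitate.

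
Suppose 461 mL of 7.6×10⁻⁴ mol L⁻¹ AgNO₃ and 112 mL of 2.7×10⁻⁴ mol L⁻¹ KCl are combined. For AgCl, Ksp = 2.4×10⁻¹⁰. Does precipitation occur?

The combined volume is 573 mL.
[Ag⁺] = (7.6×10⁻⁴)(461)/573 = 6.1×10⁻⁴ mol L⁻¹
[Cl⁻] = (2.7×10⁻⁴)(112)/573 = 5.3×10⁻⁵ mol L⁻¹
Q = [Ag⁺][Cl⁻] = 3.2×10⁻⁸
Because Q > Ksp (3.2×10⁻⁸ vs 2.4×10⁻¹⁰), a precipitate of AgCl forms.

Yes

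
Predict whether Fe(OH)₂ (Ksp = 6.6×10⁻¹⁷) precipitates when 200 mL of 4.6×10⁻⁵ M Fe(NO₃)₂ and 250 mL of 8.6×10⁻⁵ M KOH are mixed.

Total volume after mixing = 200 + 250 = 450 mL.
[Fe²⁺] = (4.6×10⁻⁵)(200)/450 = 2.0×10⁻⁵ M
[OH⁻] = (8.6×10⁻⁵)(250)/450 = 4.8×10⁻⁵ M
Q = [Fe²⁺][OH⁻]^2 = 4.7×10⁻¹⁴
Since Q (4.7×10⁻¹⁴) exceeds Ksp (6.6×10⁻¹⁷), Fe(OH)₂ will precipitate.

Yes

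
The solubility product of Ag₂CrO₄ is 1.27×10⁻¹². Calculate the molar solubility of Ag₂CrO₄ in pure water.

Ag₂CrO₄(s) ⇌ 2 Ag⁺(aq) + CrO₄²⁻(aq)
Let s be the molar solubility. Then [Ag⁺] = 2s and [CrO₄²⁻] = s.
Ksp = [Ag⁺]^2[CrO₄²⁻] = (2s)^2 · s = 4s^3
4s^3 = 1.27×10⁻¹²  ⇒  s^3 = 3.18×10⁻¹³
s = 6.82×10⁻⁵ mol L⁻¹

6.82×10⁻⁵ M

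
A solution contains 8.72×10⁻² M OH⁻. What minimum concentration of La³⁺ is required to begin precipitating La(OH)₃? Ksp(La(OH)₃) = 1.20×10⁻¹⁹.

1.81×10⁻¹⁶ M

Precipitation of each salt begins when its ion product equals Ksp.
La(OH)₃(s) ⇌ La³⁺(aq) + 3 OH⁻(aq)
Ksp = [La³⁺][OH⁻]^3 = [La³⁺](8.72×10⁻²)^3
[La³⁺] = 1.20×10⁻¹⁹ / (8.72×10⁻²)^3 = 1.81×10⁻¹⁶
[La³⁺] = 1.81×10⁻¹⁶ M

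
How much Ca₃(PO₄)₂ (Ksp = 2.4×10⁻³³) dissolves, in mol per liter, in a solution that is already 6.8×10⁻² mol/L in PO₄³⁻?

2.7×10⁻¹¹ M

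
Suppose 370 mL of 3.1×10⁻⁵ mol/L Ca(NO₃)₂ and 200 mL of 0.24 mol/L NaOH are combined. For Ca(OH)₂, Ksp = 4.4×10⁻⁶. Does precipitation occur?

Total volume after mixing = 370 + 200 = 570 mL.
[Ca²⁺] = (3.1×10⁻⁵)(370)/570 = 2.0×10⁻⁵ mol/L
[OH⁻] = (0.24)(200)/570 = 8.4×10⁻² mol/L
Q = [Ca²⁺][OH⁻]^2 = 1.4×10⁻⁷
Since Q (1.4×10⁻⁷) is less than Ksp (4.4×10⁻⁶), no Ca(OH)₂ precipitates.

No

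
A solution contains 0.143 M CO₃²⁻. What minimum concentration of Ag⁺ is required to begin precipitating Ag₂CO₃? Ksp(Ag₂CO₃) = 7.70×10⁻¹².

Precipitation begins when Q = Ksp.
Ag₂CO₃(s) ⇌ 2 Ag⁺(aq) + CO₃²⁻(aq)
Ksp = [Ag⁺]^2[CO₃²⁻] = [Ag⁺]^2(0.143)
[Ag⁺]^2 = 7.70×10⁻¹² / (0.143) = 5.38×10⁻¹¹
[Ag⁺] = 7.34×10⁻⁶ M

7.34×10⁻⁶ M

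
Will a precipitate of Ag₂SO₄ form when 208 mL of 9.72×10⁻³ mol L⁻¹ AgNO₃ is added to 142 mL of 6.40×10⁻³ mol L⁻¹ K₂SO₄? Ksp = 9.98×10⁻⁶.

The combined volume is 350 mL.
[Ag⁺] = (9.72×10⁻³)(208)/350 = 5.78×10⁻³ mol L⁻¹
[SO₄²⁻] = (6.40×10⁻³)(142)/350 = 2.60×10⁻³ mol L⁻¹
Q = [Ag⁺]^2[SO₄²⁻] = 8.66×10⁻⁸
Q < Ksp (8.66×10⁻⁸ vs 9.98×10⁻⁶); the solution remains unsaturated and no precipitate forms.

No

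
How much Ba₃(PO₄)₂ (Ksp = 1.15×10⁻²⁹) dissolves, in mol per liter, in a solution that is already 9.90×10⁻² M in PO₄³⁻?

Ba₃(PO₄)₂(s) ⇌ 3 Ba²⁺(aq) + 2 PO₄³⁻(aq)
With PO₄³⁻ already at 9.90×10⁻² M and s small, take [PO₄³⁻] ≈ 9.90×10⁻² M and [Ba²⁺] = 3s.
Ksp = [Ba²⁺]^3[PO₄³⁻]^2 = (3s)^3(9.90×10⁻²)^2
(3s)^3 = 1.15×10⁻²⁹ / (9.90×10⁻²)^2 = 1.17×10⁻²⁷
s = 3.52×10⁻¹⁰ M

3.52×10⁻¹⁰ M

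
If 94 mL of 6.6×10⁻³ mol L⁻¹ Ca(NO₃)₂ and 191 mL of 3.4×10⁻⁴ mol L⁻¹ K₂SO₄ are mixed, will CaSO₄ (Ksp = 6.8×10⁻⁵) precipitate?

No

Total volume after mixing = 94 + 191 = 285 mL.
[Ca²⁺] = (6.6×10⁻³)(94)/285 = 2.2×10⁻³ mol L⁻¹
[SO₄²⁻] = (3.4×10⁻⁴)(191)/285 = 2.3×10⁻⁴ mol L⁻¹
Q = [Ca²⁺][SO₄²⁻] = 5.0×10⁻⁷
Q = 5.0×10⁻⁷ < Ksp = 6.8×10⁻⁵, so the solution is unsaturated and no precipitate forms.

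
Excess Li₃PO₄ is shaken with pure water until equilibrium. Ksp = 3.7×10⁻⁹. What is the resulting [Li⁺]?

Li₃PO₄(s) ⇌ 3 Li⁺(aq) + PO₄³⁻(aq)
With molar solubility s: [Li⁺] = 3s, [PO₄³⁻] = s.
Ksp = [Li⁺]^3[PO₄³⁻] = (3s)^3 · s = 27s^4 = 3.7×10⁻⁹
s = 3.4×10⁻³ mol/L
[Li⁺] = 3s = 1.0×10⁻² mol/L

1.0×10⁻² M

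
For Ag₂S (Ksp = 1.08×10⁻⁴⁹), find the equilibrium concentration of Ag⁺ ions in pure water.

Ag₂S(s) ⇌ 2 Ag⁺(aq) + S²⁻(aq)
Let s be the molar solubility. Then [Ag⁺] = 2s and [S²⁻] = s.
Ksp = [Ag⁺]^2[S²⁻] = (2s)^2 · s = 4s^3 = 1.08×10⁻⁴⁹
s = 3.00×10⁻¹⁷ mol L⁻¹
[Ag⁺] = 2s = 6.00×10⁻¹⁷ mol L⁻¹

6.00×10⁻¹⁷ M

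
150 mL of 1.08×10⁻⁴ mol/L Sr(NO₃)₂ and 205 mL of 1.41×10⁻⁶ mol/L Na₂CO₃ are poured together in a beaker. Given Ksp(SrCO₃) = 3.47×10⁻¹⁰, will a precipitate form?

No

Total volume after mixing = 150 + 205 = 355 mL.
[Sr²⁺] = (1.08×10⁻⁴)(150)/355 = 4.56×10⁻⁵ mol/L
[CO₃²⁻] = (1.41×10⁻⁶)(205)/355 = 8.14×10⁻⁷ mol/L
Q = [Sr²⁺][CO₃²⁻] = 3.72×10⁻¹¹
Since Q (3.72×10⁻¹¹) is less than Ksp (3.47×10⁻¹⁰), no SrCO₃ precipitates.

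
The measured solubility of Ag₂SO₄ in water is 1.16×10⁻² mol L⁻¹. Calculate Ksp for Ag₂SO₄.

Ksp = 6.24×10⁻⁶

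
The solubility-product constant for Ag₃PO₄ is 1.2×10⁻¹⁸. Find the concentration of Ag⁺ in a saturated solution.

Ag₃PO₄(s) ⇌ 3 Ag⁺(aq) + PO₄³⁻(aq)
Let s be the molar solubility. Then [Ag⁺] = 3s and [PO₄³⁻] = s.
Ksp = [Ag⁺]^3[PO₄³⁻] = (3s)^3 · s = 27s^4 = 1.2×10⁻¹⁸
s = 1.5×10⁻⁵ M
[Ag⁺] = 3s = 4.4×10⁻⁵ M

4.4×10⁻⁵ M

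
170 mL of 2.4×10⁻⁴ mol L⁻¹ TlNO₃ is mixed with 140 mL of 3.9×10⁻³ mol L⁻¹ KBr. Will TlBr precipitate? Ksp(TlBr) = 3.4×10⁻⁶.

No

After mixing, V = 170 mL + 140 mL = 310 mL.
[Tl⁺] = (2.4×10⁻⁴)(170)/310 = 1.3×10⁻⁴ mol L⁻¹
[Br⁻] = (3.9×10⁻³)(140)/310 = 1.8×10⁻³ mol L⁻¹
Q = [Tl⁺][Br⁻] = 2.3×10⁻⁷
Q = 2.3×10⁻⁷ < Ksp = 3.4×10⁻⁶, so the solution is unsaturated and no precipitate forms.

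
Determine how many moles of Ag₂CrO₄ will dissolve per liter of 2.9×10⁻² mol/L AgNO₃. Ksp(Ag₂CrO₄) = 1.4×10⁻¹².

Ag₂CrO₄(s) ⇌ 2 Ag⁺(aq) + CrO₄²⁻(aq)
Let s be the solubility of Ag₂CrO₄ here. The common ion gives [Ag⁺] ≈ 2.9×10⁻² mol/L, and [CrO₄²⁻] = s.
Ksp = [Ag⁺]^2[CrO₄²⁻] = (2.9×10⁻²)^2s
s = 1.4×10⁻¹² / (2.9×10⁻²)^2 = 1.7×10⁻⁹
s = 1.7×10⁻⁹ mol/L

1.7×10⁻⁹ M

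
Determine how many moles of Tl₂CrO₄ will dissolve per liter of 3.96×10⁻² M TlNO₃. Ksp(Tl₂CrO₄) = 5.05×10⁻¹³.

3.22×10⁻¹⁰ M

Tl₂CrO₄(s) ⇌ 2 Tl⁺(aq) + CrO₄²⁻(aq)
With Tl⁺ already at 3.96×10⁻² M and s small, take [Tl⁺] ≈ 3.96×10⁻² M and [CrO₄²⁻] = s.
Ksp = [Tl⁺]^2[CrO₄²⁻] = (3.96×10⁻²)^2s
s = 5.05×10⁻¹³ / (3.96×10⁻²)^2 = 3.22×10⁻¹⁰
s = 3.22×10⁻¹⁰ M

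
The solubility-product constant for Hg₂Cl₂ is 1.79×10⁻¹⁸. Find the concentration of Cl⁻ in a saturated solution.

1.53×10⁻⁶ M

Hg₂Cl₂(s) ⇌ Hg₂²⁺(aq) + 2 Cl⁻(aq)
If s mol/L of Hg₂Cl₂ dissolves, [Hg₂²⁺] = s and [Cl⁻] = 2s.
Ksp = [Hg₂²⁺][Cl⁻]^2 = s · (2s)^2 = 4s^3 = 1.79×10⁻¹⁸
s = 7.65×10⁻⁷ mol L⁻¹
[Cl⁻] = 2s = 1.53×10⁻⁶ mol L⁻¹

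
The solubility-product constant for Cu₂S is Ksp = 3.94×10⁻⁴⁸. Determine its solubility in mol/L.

9.95×10⁻¹⁷ M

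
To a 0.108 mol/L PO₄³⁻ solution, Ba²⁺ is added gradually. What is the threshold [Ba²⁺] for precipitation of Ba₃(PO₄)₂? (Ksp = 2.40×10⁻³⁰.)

5.90×10⁻¹⁰ M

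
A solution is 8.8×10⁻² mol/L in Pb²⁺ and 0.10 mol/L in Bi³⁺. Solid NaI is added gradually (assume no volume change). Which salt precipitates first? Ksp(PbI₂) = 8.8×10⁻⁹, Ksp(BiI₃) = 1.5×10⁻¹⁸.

BiI₃

The threshold for precipitation is Q = Ksp.
For PbI₂: [I⁻] = (Ksp/[Pb²⁺])^(1/2) = 3.2×10⁻⁴ mol/L
For BiI₃: [I⁻] = (Ksp/[Bi³⁺])^(1/3) = 2.5×10⁻⁶ mol/L
The smaller threshold [I⁻] is reached first, so BiI₃ precipitates first.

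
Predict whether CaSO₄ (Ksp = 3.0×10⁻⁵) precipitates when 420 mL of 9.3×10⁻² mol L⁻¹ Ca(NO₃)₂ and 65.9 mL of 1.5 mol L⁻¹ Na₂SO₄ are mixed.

After mixing, V = 420 mL + 65.9 mL = 485.9 mL.
[Ca²⁺] = (9.3×10⁻²)(420)/485.9 = 8.0×10⁻² mol L⁻¹
[SO₄²⁻] = (1.5)(65.9)/485.9 = 0.20 mol L⁻¹
Q = [Ca²⁺][SO₄²⁻] = 1.6×10⁻²
Since Q (1.6×10⁻²) exceeds Ksp (3.0×10⁻⁵), CaSO₄ will precipitate.

Yes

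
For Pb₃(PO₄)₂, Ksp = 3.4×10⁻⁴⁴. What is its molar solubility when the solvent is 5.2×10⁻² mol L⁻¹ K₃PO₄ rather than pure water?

7.8×10⁻¹⁵ M

Pb₃(PO₄)₂(s) ⇌ 3 Pb²⁺(aq) + 2 PO₄³⁻(aq)
Let s be the solubility of Pb₃(PO₄)₂ here. The common ion gives [PO₄³⁻] ≈ 5.2×10⁻² mol L⁻¹, and [Pb²⁺] = 3s.
Ksp = [Pb²⁺]^3[PO₄³⁻]^2 = (3s)^3(5.2×10⁻²)^2
(3s)^3 = 3.4×10⁻⁴⁴ / (5.2×10⁻²)^2 = 1.3×10⁻⁴¹
s = 7.8×10⁻¹⁵ mol L⁻¹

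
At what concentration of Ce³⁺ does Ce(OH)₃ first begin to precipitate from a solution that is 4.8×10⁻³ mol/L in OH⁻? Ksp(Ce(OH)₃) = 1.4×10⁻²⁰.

1.3×10⁻¹³ M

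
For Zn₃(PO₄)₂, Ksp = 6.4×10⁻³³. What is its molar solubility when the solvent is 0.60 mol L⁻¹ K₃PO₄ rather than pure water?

Zn₃(PO₄)₂(s) ⇌ 3 Zn²⁺(aq) + 2 PO₄³⁻(aq)
Let s be the solubility of Zn₃(PO₄)₂ here. The common ion gives [PO₄³⁻] ≈ 0.60 mol L⁻¹, and [Zn²⁺] = 3s.
Ksp = [Zn²⁺]^3[PO₄³⁻]^2 = (3s)^3(0.60)^2
(3s)^3 = 6.4×10⁻³³ / (0.60)^2 = 1.8×10⁻³²
s = 8.7×10⁻¹² mol L⁻¹

8.7×10⁻¹² M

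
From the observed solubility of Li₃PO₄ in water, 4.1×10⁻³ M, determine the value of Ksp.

Li₃PO₄(s) ⇌ 3 Li⁺(aq) + PO₄³⁻(aq)
Let s be the molar solubility. Then [Li⁺] = 3s and [PO₄³⁻] = s.
Ksp = [Li⁺]^3[PO₄³⁻] = (3s)^3 · s = 27s^4
Ksp = 27 × (4.1×10⁻³)^4 = 7.6×10⁻⁹

Ksp = 7.6×10⁻⁹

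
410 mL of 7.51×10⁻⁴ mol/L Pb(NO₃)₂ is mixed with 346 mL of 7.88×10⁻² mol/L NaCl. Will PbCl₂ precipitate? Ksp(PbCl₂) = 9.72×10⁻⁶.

After mixing, V = 410 mL + 346 mL = 756 mL.
[Pb²⁺] = (7.51×10⁻⁴)(410)/756 = 4.07×10⁻⁴ mol/L
[Cl⁻] = (7.88×10⁻²)(346)/756 = 3.61×10⁻² mol/L
Q = [Pb²⁺][Cl⁻]^2 = 5.30×10⁻⁷
Q < Ksp (5.30×10⁻⁷ vs 9.72×10⁻⁶); the solution remains unsaturated and no precipitate forms.

No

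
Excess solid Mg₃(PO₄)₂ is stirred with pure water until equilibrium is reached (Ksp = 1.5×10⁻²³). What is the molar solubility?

Mg₃(PO₄)₂(s) ⇌ 3 Mg²⁺(aq) + 2 PO₄³⁻(aq)
Let s be the molar solubility. Then [Mg²⁺] = 3s and [PO₄³⁻] = 2s.
Ksp = [Mg²⁺]^3[PO₄³⁻]^2 = (3s)^3 · (2s)^2 = 108s^5
108s^5 = 1.5×10⁻²³  ⇒  s^5 = 1.4×10⁻²⁵
Taking the 5th root, s = 1.1×10⁻⁵ mol L⁻¹.

1.1×10⁻⁵ M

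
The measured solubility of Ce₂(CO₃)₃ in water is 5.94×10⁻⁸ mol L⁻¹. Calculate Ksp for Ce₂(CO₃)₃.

Ce₂(CO₃)₃(s) ⇌ 2 Ce³⁺(aq) + 3 CO₃²⁻(aq)
With molar solubility s: [Ce³⁺] = 2s, [CO₃²⁻] = 3s.
Ksp = [Ce³⁺]^2[CO₃²⁻]^3 = (2s)^2 · (3s)^3 = 108s^5
Ksp = 108 × (5.94×10⁻⁸)^5 = 7.99×10⁻³⁵

Ksp = 7.99×10⁻³⁵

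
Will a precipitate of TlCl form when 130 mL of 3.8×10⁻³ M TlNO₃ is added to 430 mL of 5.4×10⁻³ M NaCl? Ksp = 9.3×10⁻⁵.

Total volume after mixing = 130 + 430 = 560 mL.
[Tl⁺] = (3.8×10⁻³)(130)/560 = 8.8×10⁻⁴ M
[Cl⁻] = (5.4×10⁻³)(430)/560 = 4.1×10⁻³ M
Q = [Tl⁺][Cl⁻] = 3.7×10⁻⁶
Since Q (3.7×10⁻⁶) is less than Ksp (9.3×10⁻⁵), no TlCl precipitates.

No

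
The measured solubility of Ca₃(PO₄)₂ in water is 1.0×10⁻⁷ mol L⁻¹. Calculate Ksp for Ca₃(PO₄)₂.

Ksp = 1.1×10⁻³³

Ca₃(PO₄)₂(s) ⇌ 3 Ca²⁺(aq) + 2 PO₄³⁻(aq)
Let s be the molar solubility. Then [Ca²⁺] = 3s and [PO₄³⁻] = 2s.
Ksp = [Ca²⁺]^3[PO₄³⁻]^2 = (3s)^3 · (2s)^2 = 108s^5
Ksp = 108 × (1.0×10⁻⁷)^5 = 1.1×10⁻³³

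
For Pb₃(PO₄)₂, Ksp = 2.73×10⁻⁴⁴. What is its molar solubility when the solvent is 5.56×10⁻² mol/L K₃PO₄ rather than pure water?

6.89×10⁻¹⁵ M

Pb₃(PO₄)₂(s) ⇌ 3 Pb²⁺(aq) + 2 PO₄³⁻(aq)
With PO₄³⁻ already at 5.56×10⁻² mol/L and s small, take [PO₄³⁻] ≈ 5.56×10⁻² mol/L and [Pb²⁺] = 3s.
Ksp = [Pb²⁺]^3[PO₄³⁻]^2 = (3s)^3(5.56×10⁻²)^2
(3s)^3 = 2.73×10⁻⁴⁴ / (5.56×10⁻²)^2 = 8.83×10⁻⁴²
s = 6.89×10⁻¹⁵ mol/L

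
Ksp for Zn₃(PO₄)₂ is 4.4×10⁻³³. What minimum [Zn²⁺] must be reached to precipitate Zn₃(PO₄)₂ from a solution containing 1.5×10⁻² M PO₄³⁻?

2.7×10⁻¹⁰ M

The threshold for precipitation is Q = Ksp.
Zn₃(PO₄)₂(s) ⇌ 3 Zn²⁺(aq) + 2 PO₄³⁻(aq)
Ksp = [Zn²⁺]^3[PO₄³⁻]^2 = [Zn²⁺]^3(1.5×10⁻²)^2
[Zn²⁺]^3 = 4.4×10⁻³³ / (1.5×10⁻²)^2 = 2.0×10⁻²⁹
[Zn²⁺] = 2.7×10⁻¹⁰ M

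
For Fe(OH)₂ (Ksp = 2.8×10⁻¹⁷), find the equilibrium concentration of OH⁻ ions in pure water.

3.8×10⁻⁶ M

Fe(OH)₂(s) ⇌ Fe²⁺(aq) + 2 OH⁻(aq)
Call the molar solubility s, so that [Fe²⁺] = s and [OH⁻] = 2s.
Ksp = [Fe²⁺][OH⁻]^2 = s · (2s)^2 = 4s^3 = 2.8×10⁻¹⁷
s = 1.9×10⁻⁶ mol L⁻¹
[OH⁻] = 2s = 3.8×10⁻⁶ mol L⁻¹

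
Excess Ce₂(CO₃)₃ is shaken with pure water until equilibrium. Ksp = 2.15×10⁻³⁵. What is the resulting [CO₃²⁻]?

1.37×10⁻⁷ M

Ce₂(CO₃)₃(s) ⇌ 2 Ce³⁺(aq) + 3 CO₃²⁻(aq)
Let s be the molar solubility. Then [Ce³⁺] = 2s and [CO₃²⁻] = 3s.
Ksp = [Ce³⁺]^2[CO₃²⁻]^3 = (2s)^2 · (3s)^3 = 108s^5 = 2.15×10⁻³⁵
s = 4.57×10⁻⁸ M
[CO₃²⁻] = 3s = 1.37×10⁻⁷ M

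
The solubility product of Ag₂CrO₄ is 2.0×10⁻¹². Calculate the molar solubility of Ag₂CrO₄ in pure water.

7.9×10⁻⁵ M

Ag₂CrO₄(s) ⇌ 2 Ag⁺(aq) + CrO₄²⁻(aq)
With molar solubility s: [Ag⁺] = 2s, [CrO₄²⁻] = s.
Ksp = [Ag⁺]^2[CrO₄²⁻] = (2s)^2 · s = 4s^3
4s^3 = 2.0×10⁻¹²  ⇒  s^3 = 5.0×10⁻¹³
s = (5.0×10⁻¹³)^(1/3) = 7.9×10⁻⁵ mol L⁻¹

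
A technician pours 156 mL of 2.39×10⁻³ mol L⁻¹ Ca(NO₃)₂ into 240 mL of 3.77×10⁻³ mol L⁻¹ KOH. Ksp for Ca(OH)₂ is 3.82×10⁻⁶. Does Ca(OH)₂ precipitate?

No

The combined volume is 396 mL.
[Ca²⁺] = (2.39×10⁻³)(156)/396 = 9.42×10⁻⁴ mol L⁻¹
[OH⁻] = (3.77×10⁻³)(240)/396 = 2.28×10⁻³ mol L⁻¹
Q = [Ca²⁺][OH⁻]^2 = 4.92×10⁻⁹
Q = 4.92×10⁻⁹ < Ksp = 3.82×10⁻⁶, so the solution is unsaturated and no precipitate forms.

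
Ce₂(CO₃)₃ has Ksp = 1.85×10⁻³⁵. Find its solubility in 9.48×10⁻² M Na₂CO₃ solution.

7.37×10⁻¹⁷ M

Ce₂(CO₃)₃(s) ⇌ 2 Ce³⁺(aq) + 3 CO₃²⁻(aq)
The solution already contains CO₃²⁻ at 9.48×10⁻² M. Let s be the molar solubility of Ce₂(CO₃)₃.
[CO₃²⁻] ≈ 9.48×10⁻² M (common ion dominates); [Ce³⁺] = 2s.
Ksp = [Ce³⁺]^2[CO₃²⁻]^3 = (2s)^2(9.48×10⁻²)^3
(2s)^2 = 1.85×10⁻³⁵ / (9.48×10⁻²)^3 = 2.17×10⁻³²
s = 7.37×10⁻¹⁷ M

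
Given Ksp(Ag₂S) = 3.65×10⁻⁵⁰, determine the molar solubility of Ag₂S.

2.09×10⁻¹⁷ M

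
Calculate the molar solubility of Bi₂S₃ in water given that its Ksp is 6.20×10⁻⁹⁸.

Bi₂S₃(s) ⇌ 2 Bi³⁺(aq) + 3 S²⁻(aq)
With molar solubility s: [Bi³⁺] = 2s, [S²⁻] = 3s.
Ksp = [Bi³⁺]^2[S²⁻]^3 = (2s)^2 · (3s)^3 = 108s^5
108s^5 = 6.20×10⁻⁹⁸  ⇒  s^5 = 5.74×10⁻¹⁰⁰
Taking the 5th root, s = 1.42×10⁻²⁰ mol/L.

1.42×10⁻²⁰ M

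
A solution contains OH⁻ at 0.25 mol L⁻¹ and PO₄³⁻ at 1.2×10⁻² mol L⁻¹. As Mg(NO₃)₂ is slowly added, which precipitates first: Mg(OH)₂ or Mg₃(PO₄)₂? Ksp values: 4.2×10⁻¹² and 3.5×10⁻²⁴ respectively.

Mg(OH)₂

A salt starts to precipitate once the ion product Q reaches its Ksp.
For Mg(OH)₂: [Mg²⁺] = (Ksp/[OH⁻]^2) = 6.7×10⁻¹¹ mol L⁻¹
For Mg₃(PO₄)₂: [Mg²⁺] = (Ksp/[PO₄³⁻]^2)^(1/3) = 2.9×10⁻⁷ mol L⁻¹
The smaller threshold [Mg²⁺] is reached first, so Mg(OH)₂ precipitates first.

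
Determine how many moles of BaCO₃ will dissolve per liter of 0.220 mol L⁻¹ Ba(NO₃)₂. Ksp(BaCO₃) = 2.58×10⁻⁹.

BaCO₃(s) ⇌ Ba²⁺(aq) + CO₃²⁻(aq)
The solution already contains Ba²⁺ at 0.220 mol L⁻¹. Let s be the molar solubility of BaCO₃.
[Ba²⁺] ≈ 0.220 mol L⁻¹ (common ion dominates); [CO₃²⁻] = s.
Ksp = [Ba²⁺][CO₃²⁻] = (0.220)s
s = 2.58×10⁻⁹ / (0.220) = 1.17×10⁻⁸
s = 1.17×10⁻⁸ mol L⁻¹

1.17×10⁻⁸ M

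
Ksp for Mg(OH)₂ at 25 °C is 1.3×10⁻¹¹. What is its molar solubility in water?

1.5×10⁻⁴ M

Mg(OH)₂(s) ⇌ Mg²⁺(aq) + 2 OH⁻(aq)
Let s be the molar solubility. Then [Mg²⁺] = s and [OH⁻] = 2s.
Ksp = [Mg²⁺][OH⁻]^2 = s · (2s)^2 = 4s^3
4s^3 = 1.3×10⁻¹¹  ⇒  s^3 = 3.3×10⁻¹²
s = 1.5×10⁻⁴ mol L⁻¹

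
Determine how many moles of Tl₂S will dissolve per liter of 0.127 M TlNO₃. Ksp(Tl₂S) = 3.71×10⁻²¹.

2.30×10⁻¹⁹ M

Tl₂S(s) ⇌ 2 Tl⁺(aq) + S²⁻(aq)
The solution already contains Tl⁺ at 0.127 M. Let s be the molar solubility of Tl₂S.
[Tl⁺] ≈ 0.127 M (common ion dominates); [S²⁻] = s.
Ksp = [Tl⁺]^2[S²⁻] = (0.127)^2s
s = 3.71×10⁻²¹ / (0.127)^2 = 2.30×10⁻¹⁹
s = 2.30×10⁻¹⁹ M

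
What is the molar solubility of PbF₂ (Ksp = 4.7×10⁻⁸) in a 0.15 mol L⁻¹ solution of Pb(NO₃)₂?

2.8×10⁻⁴ M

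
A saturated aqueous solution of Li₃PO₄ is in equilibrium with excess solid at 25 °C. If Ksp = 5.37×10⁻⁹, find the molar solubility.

Li₃PO₄(s) ⇌ 3 Li⁺(aq) + PO₄³⁻(aq)
With molar solubility s: [Li⁺] = 3s, [PO₄³⁻] = s.
Ksp = [Li⁺]^3[PO₄³⁻] = (3s)^3 · s = 27s^4
27s^4 = 5.37×10⁻⁹  ⇒  s^4 = 1.99×10⁻¹⁰
s = 3.76×10⁻³ mol L⁻¹

3.76×10⁻³ M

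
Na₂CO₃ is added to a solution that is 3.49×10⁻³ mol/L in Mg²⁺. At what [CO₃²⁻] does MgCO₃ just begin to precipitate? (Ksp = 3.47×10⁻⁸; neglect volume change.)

9.94×10⁻⁶ M

Each salt precipitates once Q = Ksp for that salt.
MgCO₃(s) ⇌ Mg²⁺(aq) + CO₃²⁻(aq)
Ksp = [Mg²⁺][CO₃²⁻] = [CO₃²⁻](3.49×10⁻³)
[CO₃²⁻] = 3.47×10⁻⁸ / (3.49×10⁻³) = 9.94×10⁻⁶
[CO₃²⁻] = 9.94×10⁻⁶ mol/L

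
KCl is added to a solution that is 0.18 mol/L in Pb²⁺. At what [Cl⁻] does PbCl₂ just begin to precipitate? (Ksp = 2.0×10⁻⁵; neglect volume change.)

Precipitation begins when Q = Ksp.
PbCl₂(s) ⇌ Pb²⁺(aq) + 2 Cl⁻(aq)
Ksp = [Pb²⁺][Cl⁻]^2 = [Cl⁻]^2(0.18)
[Cl⁻]^2 = 2.0×10⁻⁵ / (0.18) = 1.1×10⁻⁴
[Cl⁻] = 1.1×10⁻² mol/L

1.1×10⁻² M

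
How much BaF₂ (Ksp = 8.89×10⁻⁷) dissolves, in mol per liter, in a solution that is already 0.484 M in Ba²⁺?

6.78×10⁻⁴ M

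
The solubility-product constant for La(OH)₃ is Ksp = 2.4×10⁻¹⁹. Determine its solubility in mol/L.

La(OH)₃(s) ⇌ La³⁺(aq) + 3 OH⁻(aq)
For each mole of La(OH)₃ that dissolves per liter, [La³⁺] = s and [OH⁻] = 3s; let s denote this solubility.
Ksp = [La³⁺][OH⁻]^3 = s · (3s)^3 = 27s^4
27s^4 = 2.4×10⁻¹⁹  ⇒  s^4 = 8.9×10⁻²¹
Taking the 4th root, s = 9.7×10⁻⁶ mol/L.

9.7×10⁻⁶ M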